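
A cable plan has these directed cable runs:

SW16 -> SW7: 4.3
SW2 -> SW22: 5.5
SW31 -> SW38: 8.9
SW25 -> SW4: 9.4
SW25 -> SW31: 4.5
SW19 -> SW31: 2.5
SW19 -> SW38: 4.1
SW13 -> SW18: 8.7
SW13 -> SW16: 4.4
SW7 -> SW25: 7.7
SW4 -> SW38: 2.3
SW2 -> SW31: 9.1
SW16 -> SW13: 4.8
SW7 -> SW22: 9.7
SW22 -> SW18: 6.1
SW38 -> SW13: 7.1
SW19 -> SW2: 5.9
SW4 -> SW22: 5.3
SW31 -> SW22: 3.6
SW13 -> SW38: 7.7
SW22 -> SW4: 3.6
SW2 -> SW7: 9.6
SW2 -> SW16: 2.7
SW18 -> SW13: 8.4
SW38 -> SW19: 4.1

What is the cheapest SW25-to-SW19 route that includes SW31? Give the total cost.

17.5

Best SW25 to SW31: SW25–SW31 costing 4.5
Shortest SW31→SW19: SW31–SW38–SW19 = 13
Total via SW31: 4.5 + 13 = 17.5.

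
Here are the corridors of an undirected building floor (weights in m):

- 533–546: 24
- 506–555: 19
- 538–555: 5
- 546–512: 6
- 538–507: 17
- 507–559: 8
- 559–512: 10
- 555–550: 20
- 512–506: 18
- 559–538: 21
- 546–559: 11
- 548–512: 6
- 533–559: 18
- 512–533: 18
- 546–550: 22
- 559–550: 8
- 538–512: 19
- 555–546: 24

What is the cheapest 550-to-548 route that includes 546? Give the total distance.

Best 550 to 546: 550 → 559 → 546 costing 19
Best 546 to 548: 546 → 512 → 548 costing 12
Total via 546: 19 + 12 = 31 m.

31 m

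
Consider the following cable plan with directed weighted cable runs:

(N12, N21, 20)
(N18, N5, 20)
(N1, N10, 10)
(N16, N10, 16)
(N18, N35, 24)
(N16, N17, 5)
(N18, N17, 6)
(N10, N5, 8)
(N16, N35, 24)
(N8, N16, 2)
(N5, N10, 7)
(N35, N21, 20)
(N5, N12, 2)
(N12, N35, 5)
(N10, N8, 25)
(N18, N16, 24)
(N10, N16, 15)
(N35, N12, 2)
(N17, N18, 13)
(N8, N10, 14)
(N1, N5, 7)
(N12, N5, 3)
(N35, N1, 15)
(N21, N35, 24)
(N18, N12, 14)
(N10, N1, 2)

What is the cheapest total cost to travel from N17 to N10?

Shortest distances from N17:
N17: 0
N18: 13  (via N17)
N12: 27  (via N18)
N5: 30  (via N12)
N35: 32  (via N12)
N16: 37  (via N18)
N10: 37  (via N5)
Shortest route: N17–N18–N12–N5–N10 = 37.

37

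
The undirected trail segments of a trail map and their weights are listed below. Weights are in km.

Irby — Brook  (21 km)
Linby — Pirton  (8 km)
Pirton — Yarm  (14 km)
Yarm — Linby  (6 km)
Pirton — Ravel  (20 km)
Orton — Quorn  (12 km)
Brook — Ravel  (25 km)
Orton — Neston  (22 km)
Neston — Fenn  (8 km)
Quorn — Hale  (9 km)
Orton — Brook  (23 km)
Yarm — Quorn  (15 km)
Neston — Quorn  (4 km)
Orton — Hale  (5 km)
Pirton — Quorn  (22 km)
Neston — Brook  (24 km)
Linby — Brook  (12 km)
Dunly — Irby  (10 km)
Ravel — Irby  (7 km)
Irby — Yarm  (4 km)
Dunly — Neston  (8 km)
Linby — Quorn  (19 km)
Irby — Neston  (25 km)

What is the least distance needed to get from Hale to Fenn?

Running Dijkstra from Hale:
Hale: 0
Orton: 5  (via Hale)
Quorn: 9  (via Hale)
Neston: 13  (via Quorn)
Dunly: 21  (via Neston)
Fenn: 21  (via Neston)
Shortest route: Hale → Quorn → Neston → Fenn = 21 km.

21 km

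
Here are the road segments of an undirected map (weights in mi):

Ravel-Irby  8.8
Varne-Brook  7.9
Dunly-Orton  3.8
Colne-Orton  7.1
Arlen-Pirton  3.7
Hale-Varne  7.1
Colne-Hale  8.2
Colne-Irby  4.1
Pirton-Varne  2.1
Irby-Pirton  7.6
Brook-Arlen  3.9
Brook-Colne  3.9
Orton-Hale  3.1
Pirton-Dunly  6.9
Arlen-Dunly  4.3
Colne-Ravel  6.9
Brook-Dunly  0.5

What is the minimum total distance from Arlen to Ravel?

14.7 mi

Settle nodes by increasing distance from Arlen:
Arlen: 0
Pirton: 3.7  (via Arlen)
Brook: 3.9  (via Arlen)
Dunly: 4.3  (via Arlen)
Varne: 5.8  (via Pirton)
Colne: 7.8  (via Brook)
Orton: 8.1  (via Dunly)
Hale: 11.2  (via Orton)
Irby: 11.3  (via Pirton)
Ravel: 14.7  (via Colne)
Shortest route: Arlen → Brook → Colne → Ravel = 14.7 mi.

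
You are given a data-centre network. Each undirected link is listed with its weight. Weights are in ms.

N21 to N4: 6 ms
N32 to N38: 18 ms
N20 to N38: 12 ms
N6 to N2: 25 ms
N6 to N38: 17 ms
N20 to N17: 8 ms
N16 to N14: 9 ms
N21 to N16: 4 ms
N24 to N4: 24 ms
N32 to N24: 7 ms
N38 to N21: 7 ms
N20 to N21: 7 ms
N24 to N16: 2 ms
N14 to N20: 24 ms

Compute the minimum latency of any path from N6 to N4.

Running Dijkstra from N6:
N6: 0
N38: 17  (via N6)
N21: 24  (via N38)
N2: 25  (via N6)
N16: 28  (via N21)
N20: 29  (via N38)
N4: 30  (via N21)
Shortest route: N6 → N38 → N21 → N4 = 30 ms.

30 ms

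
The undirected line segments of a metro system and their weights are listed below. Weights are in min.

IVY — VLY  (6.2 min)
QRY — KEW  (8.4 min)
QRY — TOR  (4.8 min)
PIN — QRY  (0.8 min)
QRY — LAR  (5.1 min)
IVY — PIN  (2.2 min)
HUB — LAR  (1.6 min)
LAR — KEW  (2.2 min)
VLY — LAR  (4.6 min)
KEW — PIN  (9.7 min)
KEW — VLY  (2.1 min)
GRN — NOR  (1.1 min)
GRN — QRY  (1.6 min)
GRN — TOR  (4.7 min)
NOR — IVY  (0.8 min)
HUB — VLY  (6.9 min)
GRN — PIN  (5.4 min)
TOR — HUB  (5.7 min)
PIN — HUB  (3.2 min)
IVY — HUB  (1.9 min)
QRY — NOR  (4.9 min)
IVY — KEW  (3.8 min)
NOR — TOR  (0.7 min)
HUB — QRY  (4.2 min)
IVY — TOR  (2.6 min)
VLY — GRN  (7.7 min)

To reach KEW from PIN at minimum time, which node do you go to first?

IVY

Enumerating some paths:
PIN → HUB → LAR → KEW: 3.2+1.6+2.2 = 7
PIN → IVY → KEW: 2.2+3.8 = 6
Cheapest is PIN → IVY → KEW at 6 min.
So from PIN the first move is to IVY.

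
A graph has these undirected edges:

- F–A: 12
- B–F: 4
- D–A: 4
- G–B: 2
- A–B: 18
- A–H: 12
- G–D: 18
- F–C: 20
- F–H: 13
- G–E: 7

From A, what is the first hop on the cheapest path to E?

F

Enumerating some paths:
A–F–B–G–E: 12+4+2+7 = 25
A–H–F–B–G–E: 12+13+4+2+7 = 38
A–B–G–E: 18+2+7 = 27
A–D–G–E: 4+18+7 = 29
Cheapest is A–F–B–G–E at 25.
So from A the first move is to F.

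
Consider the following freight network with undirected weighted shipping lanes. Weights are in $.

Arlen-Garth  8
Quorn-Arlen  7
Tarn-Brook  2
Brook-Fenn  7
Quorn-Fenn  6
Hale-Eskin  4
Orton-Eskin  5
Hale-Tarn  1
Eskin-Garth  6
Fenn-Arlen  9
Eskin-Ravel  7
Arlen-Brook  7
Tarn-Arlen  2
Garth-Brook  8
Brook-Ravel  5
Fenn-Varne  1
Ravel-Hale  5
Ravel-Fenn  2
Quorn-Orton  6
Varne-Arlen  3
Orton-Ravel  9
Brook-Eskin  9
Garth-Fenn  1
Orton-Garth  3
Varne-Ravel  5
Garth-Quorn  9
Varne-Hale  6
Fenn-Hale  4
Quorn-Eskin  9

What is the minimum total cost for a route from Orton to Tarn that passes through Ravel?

Shortest Orton→Ravel: Orton → Garth → Fenn → Ravel = 6
Shortest Ravel→Tarn: Ravel → Hale → Tarn = 6
Total via Ravel: 6 + 6 = $12.

$12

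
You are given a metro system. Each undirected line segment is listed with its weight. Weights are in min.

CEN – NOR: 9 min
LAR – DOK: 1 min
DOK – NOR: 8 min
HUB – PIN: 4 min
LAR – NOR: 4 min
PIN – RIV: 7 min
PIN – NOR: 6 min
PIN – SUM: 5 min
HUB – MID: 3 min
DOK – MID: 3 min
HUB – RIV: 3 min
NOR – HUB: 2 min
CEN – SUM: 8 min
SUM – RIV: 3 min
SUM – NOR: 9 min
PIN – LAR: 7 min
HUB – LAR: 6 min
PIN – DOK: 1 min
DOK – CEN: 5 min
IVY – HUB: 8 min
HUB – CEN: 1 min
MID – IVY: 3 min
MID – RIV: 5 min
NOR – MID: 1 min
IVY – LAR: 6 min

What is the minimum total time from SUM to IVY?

11 min

Shortest distances from SUM:
SUM: 0
RIV: 3  (via SUM)
PIN: 5  (via SUM)
DOK: 6  (via PIN)
HUB: 6  (via RIV)
CEN: 7  (via HUB)
LAR: 7  (via DOK)
NOR: 8  (via HUB)
MID: 8  (via RIV)
IVY: 11  (via MID)
Shortest route: SUM → RIV → MID → IVY = 11 min.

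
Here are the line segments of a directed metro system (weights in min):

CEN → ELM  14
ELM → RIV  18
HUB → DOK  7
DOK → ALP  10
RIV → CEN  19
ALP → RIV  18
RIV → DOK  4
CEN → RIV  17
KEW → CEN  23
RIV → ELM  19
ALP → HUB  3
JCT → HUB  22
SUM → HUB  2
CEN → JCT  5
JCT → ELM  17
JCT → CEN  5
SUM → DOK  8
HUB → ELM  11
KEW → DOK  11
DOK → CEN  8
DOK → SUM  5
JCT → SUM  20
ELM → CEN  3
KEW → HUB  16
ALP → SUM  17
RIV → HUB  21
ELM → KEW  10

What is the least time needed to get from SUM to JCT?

Settle nodes by increasing distance from SUM:
SUM: 0
HUB: 2  (via SUM)
DOK: 8  (via SUM)
ELM: 13  (via HUB)
CEN: 16  (via DOK)
ALP: 18  (via DOK)
JCT: 21  (via CEN)
Shortest route: SUM → DOK → CEN → JCT = 21 min.

21 min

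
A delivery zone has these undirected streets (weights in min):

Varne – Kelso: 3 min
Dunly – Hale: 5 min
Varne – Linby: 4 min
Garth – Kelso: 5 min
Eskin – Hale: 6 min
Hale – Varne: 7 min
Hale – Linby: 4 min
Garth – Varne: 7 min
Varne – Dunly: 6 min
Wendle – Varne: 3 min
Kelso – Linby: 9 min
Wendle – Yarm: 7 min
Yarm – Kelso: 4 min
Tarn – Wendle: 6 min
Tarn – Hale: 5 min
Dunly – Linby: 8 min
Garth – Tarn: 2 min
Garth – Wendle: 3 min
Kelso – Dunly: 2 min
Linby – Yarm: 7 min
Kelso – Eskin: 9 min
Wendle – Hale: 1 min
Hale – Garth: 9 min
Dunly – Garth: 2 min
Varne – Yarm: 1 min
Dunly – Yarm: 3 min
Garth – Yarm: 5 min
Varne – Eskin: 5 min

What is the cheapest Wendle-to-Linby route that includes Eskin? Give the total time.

Shortest Wendle→Eskin: Wendle–Hale–Eskin = 7
Best Eskin to Linby: Eskin–Varne–Linby costing 9
Total via Eskin: 7 + 9 = 16 min.

16 min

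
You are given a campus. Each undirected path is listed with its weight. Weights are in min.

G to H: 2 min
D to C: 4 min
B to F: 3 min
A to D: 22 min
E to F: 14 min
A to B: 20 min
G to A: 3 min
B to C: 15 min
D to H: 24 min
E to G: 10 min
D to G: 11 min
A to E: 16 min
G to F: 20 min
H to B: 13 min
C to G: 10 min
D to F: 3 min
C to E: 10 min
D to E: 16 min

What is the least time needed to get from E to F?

14 min

Settle nodes by increasing distance from E:
E: 0
C: 10  (via E)
G: 10  (via E)
H: 12  (via G)
A: 13  (via G)
D: 14  (via C)
F: 14  (via E)
Shortest route: E–F = 14 min.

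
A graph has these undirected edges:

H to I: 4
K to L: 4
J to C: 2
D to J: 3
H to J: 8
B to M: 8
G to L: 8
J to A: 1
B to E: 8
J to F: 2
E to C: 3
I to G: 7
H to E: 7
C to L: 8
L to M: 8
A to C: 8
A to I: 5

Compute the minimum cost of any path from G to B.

Candidate routes:
G → I → H → E → B: 7+4+7+8 = 26
G → L → M → B: 8+8+8 = 24
G → I → A → J → C → E → B: 7+5+1+2+3+8 = 26
The minimum is 24 via G → L → M → B.

24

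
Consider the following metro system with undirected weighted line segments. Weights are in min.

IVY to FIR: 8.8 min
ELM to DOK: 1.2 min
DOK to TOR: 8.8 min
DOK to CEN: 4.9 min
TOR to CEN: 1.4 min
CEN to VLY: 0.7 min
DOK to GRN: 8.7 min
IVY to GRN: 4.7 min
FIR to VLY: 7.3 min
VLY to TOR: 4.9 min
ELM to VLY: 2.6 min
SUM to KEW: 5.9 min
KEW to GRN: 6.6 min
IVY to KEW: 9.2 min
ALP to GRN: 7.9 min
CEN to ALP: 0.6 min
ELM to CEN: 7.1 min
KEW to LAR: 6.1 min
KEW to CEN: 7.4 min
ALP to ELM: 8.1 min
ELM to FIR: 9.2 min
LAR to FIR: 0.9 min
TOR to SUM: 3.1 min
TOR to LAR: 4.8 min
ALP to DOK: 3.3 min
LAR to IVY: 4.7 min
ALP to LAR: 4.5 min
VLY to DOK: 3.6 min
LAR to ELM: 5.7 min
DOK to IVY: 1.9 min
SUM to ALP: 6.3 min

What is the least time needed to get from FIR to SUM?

8.8 min

Settle nodes by increasing distance from FIR:
FIR: 0
LAR: 0.9  (via FIR)
ALP: 5.4  (via LAR)
IVY: 5.6  (via LAR)
TOR: 5.7  (via LAR)
CEN: 6  (via ALP)
ELM: 6.6  (via LAR)
VLY: 6.7  (via CEN)
KEW: 7  (via LAR)
DOK: 7.5  (via IVY)
SUM: 8.8  (via TOR)
Shortest route: FIR–LAR–TOR–SUM = 8.8 min.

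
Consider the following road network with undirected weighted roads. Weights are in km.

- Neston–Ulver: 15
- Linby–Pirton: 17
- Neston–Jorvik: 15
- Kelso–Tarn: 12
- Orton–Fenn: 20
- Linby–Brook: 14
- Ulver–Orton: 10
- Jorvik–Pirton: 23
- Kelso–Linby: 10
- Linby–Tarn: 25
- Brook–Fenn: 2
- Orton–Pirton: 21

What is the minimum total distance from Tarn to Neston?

Compare a few routes:
Tarn - Kelso - Linby - Pirton - Jorvik - Neston: 12+10+17+23+15 = 77
Tarn - Linby - Pirton - Jorvik - Neston: 25+17+23+15 = 80
The minimum is 77 km via Tarn - Kelso - Linby - Pirton - Jorvik - Neston.

77 km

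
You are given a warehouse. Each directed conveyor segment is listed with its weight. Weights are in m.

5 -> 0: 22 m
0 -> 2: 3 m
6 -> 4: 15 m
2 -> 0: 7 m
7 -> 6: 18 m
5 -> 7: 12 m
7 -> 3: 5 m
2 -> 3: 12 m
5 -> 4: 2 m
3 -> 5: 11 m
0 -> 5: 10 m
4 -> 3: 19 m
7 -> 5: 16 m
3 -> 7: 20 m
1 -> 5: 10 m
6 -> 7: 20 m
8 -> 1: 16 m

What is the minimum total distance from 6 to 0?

58 m

Enumerating some paths:
6 - 4 - 3 - 5 - 0: 15+19+11+22 = 67
6 - 7 - 5 - 0: 20+16+22 = 58
The minimum is 58 m via 6 - 7 - 5 - 0.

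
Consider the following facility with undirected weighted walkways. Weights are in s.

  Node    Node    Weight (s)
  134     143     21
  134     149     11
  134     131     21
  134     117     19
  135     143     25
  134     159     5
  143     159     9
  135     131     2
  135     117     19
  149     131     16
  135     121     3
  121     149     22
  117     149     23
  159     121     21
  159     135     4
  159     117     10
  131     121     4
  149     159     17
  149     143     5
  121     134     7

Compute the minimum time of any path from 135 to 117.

Running Dijkstra from 135:
135: 0
131: 2  (via 135)
121: 3  (via 135)
159: 4  (via 135)
134: 9  (via 159)
143: 13  (via 159)
117: 14  (via 159)
Shortest route: 135–159–117 = 14 s.

14 s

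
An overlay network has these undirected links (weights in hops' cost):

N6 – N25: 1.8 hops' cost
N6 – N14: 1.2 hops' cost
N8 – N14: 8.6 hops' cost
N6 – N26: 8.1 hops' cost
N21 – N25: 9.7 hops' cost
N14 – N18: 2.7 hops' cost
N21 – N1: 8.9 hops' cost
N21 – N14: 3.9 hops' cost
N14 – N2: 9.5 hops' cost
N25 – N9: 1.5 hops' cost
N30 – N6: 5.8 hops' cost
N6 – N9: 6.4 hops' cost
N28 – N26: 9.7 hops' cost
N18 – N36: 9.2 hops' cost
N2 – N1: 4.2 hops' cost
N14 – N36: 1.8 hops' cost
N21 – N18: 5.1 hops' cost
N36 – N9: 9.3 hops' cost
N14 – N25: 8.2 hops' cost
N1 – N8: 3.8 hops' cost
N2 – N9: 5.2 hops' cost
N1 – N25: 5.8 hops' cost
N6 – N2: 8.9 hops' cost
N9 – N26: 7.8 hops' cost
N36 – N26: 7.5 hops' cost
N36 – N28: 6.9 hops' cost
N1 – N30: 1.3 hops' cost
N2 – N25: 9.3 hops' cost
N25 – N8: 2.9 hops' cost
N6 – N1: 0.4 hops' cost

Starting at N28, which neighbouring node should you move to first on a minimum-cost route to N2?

N36

Enumerating some paths:
N28–N36–N14–N6–N1–N2: 6.9+1.8+1.2+0.4+4.2 = 14.5
N28–N36–N14–N2: 6.9+1.8+9.5 = 18.2
N28–N36–N14–N6–N25–N9–N2: 6.9+1.8+1.2+1.8+1.5+5.2 = 18.4
N28–N36–N14–N6–N2: 6.9+1.8+1.2+8.9 = 18.8
Cheapest is N28–N36–N14–N6–N1–N2 at 14.5 hops' cost.
So from N28 the first move is to N36.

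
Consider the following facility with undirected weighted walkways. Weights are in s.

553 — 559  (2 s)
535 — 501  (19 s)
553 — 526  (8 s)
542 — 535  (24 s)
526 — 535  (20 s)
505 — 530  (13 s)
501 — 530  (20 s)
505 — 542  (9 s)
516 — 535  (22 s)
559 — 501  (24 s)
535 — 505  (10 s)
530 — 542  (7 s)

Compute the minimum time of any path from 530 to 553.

Shortest distances from 530:
530: 0
542: 7  (via 530)
505: 13  (via 530)
501: 20  (via 530)
535: 23  (via 505)
526: 43  (via 535)
559: 44  (via 501)
516: 45  (via 535)
553: 46  (via 559)
Shortest route: 530–501–559–553 = 46 s.

46 s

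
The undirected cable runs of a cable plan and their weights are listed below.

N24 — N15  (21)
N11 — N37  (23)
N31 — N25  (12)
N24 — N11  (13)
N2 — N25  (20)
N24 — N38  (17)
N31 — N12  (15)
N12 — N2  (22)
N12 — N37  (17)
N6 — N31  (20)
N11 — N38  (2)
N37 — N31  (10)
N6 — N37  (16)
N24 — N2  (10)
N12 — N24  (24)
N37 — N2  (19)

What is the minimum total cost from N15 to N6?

66

Enumerating some paths:
N15 → N24 → N2 → N37 → N6: 21+10+19+16 = 66
N15 → N24 → N11 → N37 → N6: 21+13+23+16 = 73
N15 → N24 → N12 → N37 → N6: 21+24+17+16 = 78
N15 → N24 → N38 → N11 → N37 → N6: 21+17+2+23+16 = 79
The minimum is 66 via N15 → N24 → N2 → N37 → N6.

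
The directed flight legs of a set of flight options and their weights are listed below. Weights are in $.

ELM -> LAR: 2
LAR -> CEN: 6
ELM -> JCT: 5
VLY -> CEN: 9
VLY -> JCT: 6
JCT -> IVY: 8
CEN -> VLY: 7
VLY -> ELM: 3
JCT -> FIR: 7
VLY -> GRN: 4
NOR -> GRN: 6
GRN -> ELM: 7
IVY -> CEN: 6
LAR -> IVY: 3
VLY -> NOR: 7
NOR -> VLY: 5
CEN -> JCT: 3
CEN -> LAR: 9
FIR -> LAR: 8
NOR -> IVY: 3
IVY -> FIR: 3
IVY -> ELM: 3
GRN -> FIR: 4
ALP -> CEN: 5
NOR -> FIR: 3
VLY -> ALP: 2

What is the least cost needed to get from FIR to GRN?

Candidate routes:
FIR–LAR–CEN–VLY–GRN: 8+6+7+4 = 25
FIR–LAR–IVY–CEN–VLY–GRN: 8+3+6+7+4 = 28
FIR–LAR–CEN–VLY–NOR–GRN: 8+6+7+7+6 = 34
Cheapest is FIR–LAR–CEN–VLY–GRN at $25.

$25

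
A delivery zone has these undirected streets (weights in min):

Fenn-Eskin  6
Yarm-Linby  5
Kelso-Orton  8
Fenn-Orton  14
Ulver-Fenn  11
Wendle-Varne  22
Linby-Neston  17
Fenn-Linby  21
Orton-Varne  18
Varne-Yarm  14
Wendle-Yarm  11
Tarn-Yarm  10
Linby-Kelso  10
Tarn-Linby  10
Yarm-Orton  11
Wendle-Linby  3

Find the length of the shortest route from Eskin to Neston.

Running Dijkstra from Eskin:
Eskin: 0
Fenn: 6  (via Eskin)
Ulver: 17  (via Fenn)
Orton: 20  (via Fenn)
Linby: 27  (via Fenn)
Kelso: 28  (via Orton)
Wendle: 30  (via Linby)
Yarm: 31  (via Orton)
Tarn: 37  (via Linby)
Varne: 38  (via Orton)
Neston: 44  (via Linby)
Shortest route: Eskin → Fenn → Linby → Neston = 44 min.

44 min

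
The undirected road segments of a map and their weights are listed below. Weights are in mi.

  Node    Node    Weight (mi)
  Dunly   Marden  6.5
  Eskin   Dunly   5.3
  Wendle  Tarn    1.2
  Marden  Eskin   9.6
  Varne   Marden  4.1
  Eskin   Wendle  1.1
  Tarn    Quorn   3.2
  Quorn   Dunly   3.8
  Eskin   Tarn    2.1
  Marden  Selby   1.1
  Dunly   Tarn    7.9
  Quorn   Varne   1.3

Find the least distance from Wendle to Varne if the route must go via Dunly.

Shortest Wendle→Dunly: Wendle → Eskin → Dunly = 6.4
Best Dunly to Varne: Dunly → Quorn → Varne costing 5.1
Total via Dunly: 6.4 + 5.1 = 11.5 mi.

11.5 mi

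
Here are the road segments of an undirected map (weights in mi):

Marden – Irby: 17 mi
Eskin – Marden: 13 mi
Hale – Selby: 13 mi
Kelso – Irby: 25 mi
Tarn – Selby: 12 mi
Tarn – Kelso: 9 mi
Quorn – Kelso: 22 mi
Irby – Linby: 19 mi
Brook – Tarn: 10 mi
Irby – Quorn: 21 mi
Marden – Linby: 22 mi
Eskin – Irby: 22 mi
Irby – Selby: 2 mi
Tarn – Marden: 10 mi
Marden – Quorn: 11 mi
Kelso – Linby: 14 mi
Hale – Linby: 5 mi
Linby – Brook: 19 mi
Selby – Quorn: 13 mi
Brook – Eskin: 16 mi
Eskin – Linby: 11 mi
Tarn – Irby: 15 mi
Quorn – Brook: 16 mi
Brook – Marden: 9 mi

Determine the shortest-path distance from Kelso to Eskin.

25 mi

Candidate routes:
Kelso - Tarn - Brook - Eskin: 9+10+16 = 35
Kelso - Linby - Eskin: 14+11 = 25
Kelso - Tarn - Brook - Marden - Eskin: 9+10+9+13 = 41
Kelso - Tarn - Marden - Eskin: 9+10+13 = 32
The minimum is 25 mi via Kelso - Linby - Eskin.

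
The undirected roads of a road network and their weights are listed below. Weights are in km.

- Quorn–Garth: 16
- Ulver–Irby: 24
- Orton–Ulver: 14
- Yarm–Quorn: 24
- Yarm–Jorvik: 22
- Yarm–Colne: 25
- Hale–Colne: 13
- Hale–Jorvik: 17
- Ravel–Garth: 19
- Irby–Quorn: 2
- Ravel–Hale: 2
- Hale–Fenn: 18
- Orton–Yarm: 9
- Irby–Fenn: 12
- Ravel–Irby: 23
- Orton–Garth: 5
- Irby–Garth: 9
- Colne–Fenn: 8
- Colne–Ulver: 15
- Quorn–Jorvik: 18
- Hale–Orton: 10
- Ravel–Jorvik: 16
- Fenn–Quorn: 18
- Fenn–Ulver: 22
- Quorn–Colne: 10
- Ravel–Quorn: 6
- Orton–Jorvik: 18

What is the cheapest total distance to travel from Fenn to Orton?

26 km

Compare a few routes:
Fenn → Irby → Quorn → Ravel → Hale → Orton: 12+2+6+2+10 = 32
Fenn → Irby → Garth → Orton: 12+9+5 = 26
Fenn → Hale → Orton: 18+10 = 28
Fenn → Colne → Hale → Orton: 8+13+10 = 31
Cheapest is Fenn → Irby → Garth → Orton at 26 km.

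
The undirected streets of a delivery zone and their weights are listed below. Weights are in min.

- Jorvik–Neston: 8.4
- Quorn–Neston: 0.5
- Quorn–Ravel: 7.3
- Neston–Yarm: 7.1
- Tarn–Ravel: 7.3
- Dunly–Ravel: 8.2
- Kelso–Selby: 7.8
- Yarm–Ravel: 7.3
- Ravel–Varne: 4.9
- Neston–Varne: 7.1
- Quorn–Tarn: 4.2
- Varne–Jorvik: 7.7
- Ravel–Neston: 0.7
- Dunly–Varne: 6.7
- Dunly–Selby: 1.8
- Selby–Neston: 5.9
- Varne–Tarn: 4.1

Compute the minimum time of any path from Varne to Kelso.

Candidate routes:
Varne–Dunly–Selby–Kelso: 6.7+1.8+7.8 = 16.3
Varne–Ravel–Neston–Selby–Kelso: 4.9+0.7+5.9+7.8 = 19.3
Cheapest is Varne–Dunly–Selby–Kelso at 16.3 min.

16.3 min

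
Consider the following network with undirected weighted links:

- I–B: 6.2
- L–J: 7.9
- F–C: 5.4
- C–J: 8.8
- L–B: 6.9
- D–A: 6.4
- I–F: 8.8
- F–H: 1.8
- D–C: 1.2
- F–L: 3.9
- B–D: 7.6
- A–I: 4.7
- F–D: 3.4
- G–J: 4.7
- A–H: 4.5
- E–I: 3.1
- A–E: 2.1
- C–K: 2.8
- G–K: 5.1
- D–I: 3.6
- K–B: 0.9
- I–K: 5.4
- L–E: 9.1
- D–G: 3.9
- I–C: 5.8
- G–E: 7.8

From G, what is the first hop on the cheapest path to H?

D

Compare a few routes:
G → D → F → H: 3.9+3.4+1.8 = 9.1
G → K → C → D → F → H: 5.1+2.8+1.2+3.4+1.8 = 14.3
G → D → C → F → H: 3.9+1.2+5.4+1.8 = 12.3
G → E → A → H: 7.8+2.1+4.5 = 14.4
The minimum is 9.1 via G → D → F → H.
So from G the first move is to D.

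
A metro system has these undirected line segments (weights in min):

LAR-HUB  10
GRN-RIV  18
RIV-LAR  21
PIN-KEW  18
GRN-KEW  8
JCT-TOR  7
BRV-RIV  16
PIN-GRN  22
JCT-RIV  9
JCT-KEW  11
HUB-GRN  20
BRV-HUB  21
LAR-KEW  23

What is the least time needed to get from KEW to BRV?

Running Dijkstra from KEW:
KEW: 0
GRN: 8  (via KEW)
JCT: 11  (via KEW)
PIN: 18  (via KEW)
TOR: 18  (via JCT)
RIV: 20  (via JCT)
LAR: 23  (via KEW)
HUB: 28  (via GRN)
BRV: 36  (via RIV)
Shortest route: KEW → JCT → RIV → BRV = 36 min.

36 min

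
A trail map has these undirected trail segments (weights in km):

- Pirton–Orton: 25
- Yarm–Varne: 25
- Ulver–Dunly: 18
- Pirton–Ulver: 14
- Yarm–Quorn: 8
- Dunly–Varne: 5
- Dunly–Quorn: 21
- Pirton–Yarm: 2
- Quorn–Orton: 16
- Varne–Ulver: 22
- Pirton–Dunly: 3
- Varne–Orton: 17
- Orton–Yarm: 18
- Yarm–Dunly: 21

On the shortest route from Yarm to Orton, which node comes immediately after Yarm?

Compare a few routes:
Yarm - Quorn - Orton: 8+16 = 24
Yarm - Pirton - Dunly - Varne - Orton: 2+3+5+17 = 27
Yarm - Orton: 18 = 18
Cheapest is Yarm - Orton at 18 km.
So from Yarm the first move is to Orton.

Orton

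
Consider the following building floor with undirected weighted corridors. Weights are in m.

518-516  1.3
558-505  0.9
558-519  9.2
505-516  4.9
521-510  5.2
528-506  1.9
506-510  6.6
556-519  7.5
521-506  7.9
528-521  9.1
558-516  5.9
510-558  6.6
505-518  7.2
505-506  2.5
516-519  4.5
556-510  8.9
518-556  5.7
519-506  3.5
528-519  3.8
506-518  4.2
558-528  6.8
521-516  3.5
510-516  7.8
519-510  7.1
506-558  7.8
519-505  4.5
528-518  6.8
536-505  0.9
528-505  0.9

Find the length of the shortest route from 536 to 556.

Enumerating some paths:
536 → 505 → 528 → 519 → 556: 0.9+0.9+3.8+7.5 = 13.1
536 → 505 → 519 → 556: 0.9+4.5+7.5 = 12.9
536 → 505 → 506 → 518 → 556: 0.9+2.5+4.2+5.7 = 13.3
536 → 505 → 516 → 518 → 556: 0.9+4.9+1.3+5.7 = 12.8
The minimum is 12.8 m via 536 → 505 → 516 → 518 → 556.

12.8 m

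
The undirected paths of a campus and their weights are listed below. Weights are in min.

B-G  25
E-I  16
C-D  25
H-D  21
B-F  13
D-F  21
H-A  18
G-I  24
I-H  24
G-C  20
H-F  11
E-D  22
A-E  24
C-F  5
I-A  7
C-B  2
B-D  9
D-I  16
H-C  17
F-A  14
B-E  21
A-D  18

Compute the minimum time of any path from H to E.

39 min

Compare a few routes:
H–F–C–B–E: 11+5+2+21 = 39
H–I–E: 24+16 = 40
H–C–B–E: 17+2+21 = 40
Cheapest is H–F–C–B–E at 39 min.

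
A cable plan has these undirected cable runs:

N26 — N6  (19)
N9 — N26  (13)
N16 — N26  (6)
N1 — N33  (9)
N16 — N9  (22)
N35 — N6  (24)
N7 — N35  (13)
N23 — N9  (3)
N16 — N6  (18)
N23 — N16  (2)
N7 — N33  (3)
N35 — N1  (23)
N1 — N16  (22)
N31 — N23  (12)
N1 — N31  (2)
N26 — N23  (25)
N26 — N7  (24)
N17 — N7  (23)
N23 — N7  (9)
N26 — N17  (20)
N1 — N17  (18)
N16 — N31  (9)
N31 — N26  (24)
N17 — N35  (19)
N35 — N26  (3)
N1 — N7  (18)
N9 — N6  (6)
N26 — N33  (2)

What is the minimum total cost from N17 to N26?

20

Enumerating some paths:
N17–N35–N26: 19+3 = 22
N17–N26: 20 = 20
The minimum is 20 via N17–N26.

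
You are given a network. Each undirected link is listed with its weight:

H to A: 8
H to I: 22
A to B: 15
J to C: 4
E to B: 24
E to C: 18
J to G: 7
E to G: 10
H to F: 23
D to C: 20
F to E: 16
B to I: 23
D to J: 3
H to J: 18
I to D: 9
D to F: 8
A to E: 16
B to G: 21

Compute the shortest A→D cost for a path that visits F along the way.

Shortest A→F: A → H → F = 31
Best F to D: F → D costing 8
Total via F: 31 + 8 = 39.

39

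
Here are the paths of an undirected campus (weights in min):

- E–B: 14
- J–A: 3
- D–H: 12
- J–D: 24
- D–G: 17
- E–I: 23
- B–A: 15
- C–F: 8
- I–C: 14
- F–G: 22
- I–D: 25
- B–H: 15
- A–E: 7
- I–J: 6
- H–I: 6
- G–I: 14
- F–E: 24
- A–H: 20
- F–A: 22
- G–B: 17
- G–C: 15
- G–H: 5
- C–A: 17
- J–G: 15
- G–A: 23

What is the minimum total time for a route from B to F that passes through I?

43 min

Best B to I: B → H → I costing 21
Best I to F: I → C → F costing 22
Total via I: 21 + 22 = 43 min.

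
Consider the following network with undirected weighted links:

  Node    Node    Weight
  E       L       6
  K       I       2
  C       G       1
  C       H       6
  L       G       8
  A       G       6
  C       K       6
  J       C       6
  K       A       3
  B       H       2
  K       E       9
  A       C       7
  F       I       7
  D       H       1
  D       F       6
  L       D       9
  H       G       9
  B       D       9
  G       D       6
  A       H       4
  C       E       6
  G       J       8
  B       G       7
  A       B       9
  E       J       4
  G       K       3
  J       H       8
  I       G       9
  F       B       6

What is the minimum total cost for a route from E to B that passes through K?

18

Best E to K: E–K costing 9
Shortest K→B: K–A–H–B = 9
Total via K: 9 + 9 = 18.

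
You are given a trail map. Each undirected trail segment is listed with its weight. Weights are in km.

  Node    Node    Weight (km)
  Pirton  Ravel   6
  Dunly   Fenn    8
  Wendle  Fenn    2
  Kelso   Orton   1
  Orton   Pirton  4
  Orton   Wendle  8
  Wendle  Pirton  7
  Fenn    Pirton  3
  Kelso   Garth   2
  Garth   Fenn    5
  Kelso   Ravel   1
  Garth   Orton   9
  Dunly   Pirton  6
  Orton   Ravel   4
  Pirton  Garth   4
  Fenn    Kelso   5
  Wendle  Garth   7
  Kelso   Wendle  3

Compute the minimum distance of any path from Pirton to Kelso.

5 km

Candidate routes:
Pirton → Orton → Kelso: 4+1 = 5
Pirton → Garth → Kelso: 4+2 = 6
Cheapest is Pirton → Orton → Kelso at 5 km.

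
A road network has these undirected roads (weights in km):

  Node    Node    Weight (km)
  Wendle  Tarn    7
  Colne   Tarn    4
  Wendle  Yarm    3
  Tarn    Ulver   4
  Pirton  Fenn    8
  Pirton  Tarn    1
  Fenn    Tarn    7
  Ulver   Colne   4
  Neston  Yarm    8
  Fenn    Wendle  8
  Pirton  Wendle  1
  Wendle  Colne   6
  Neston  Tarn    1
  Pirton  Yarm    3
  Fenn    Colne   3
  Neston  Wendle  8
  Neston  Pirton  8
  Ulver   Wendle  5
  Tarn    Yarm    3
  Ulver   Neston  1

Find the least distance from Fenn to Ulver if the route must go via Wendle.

Shortest Fenn→Wendle: Fenn–Wendle = 8
Best Wendle to Ulver: Wendle–Pirton–Tarn–Neston–Ulver costing 4
Total via Wendle: 8 + 4 = 12 km.

12 km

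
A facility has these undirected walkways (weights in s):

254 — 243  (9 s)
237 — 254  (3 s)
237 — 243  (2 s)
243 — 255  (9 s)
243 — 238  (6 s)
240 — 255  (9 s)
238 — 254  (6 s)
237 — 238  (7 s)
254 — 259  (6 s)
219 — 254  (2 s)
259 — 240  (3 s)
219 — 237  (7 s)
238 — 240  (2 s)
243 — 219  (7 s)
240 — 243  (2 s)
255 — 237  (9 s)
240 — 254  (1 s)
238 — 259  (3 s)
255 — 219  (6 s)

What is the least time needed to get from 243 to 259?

5 s

Settle nodes by increasing distance from 243:
243: 0
237: 2  (via 243)
240: 2  (via 243)
254: 3  (via 240)
238: 4  (via 240)
219: 5  (via 254)
259: 5  (via 240)
Shortest route: 243 → 240 → 259 = 5 s.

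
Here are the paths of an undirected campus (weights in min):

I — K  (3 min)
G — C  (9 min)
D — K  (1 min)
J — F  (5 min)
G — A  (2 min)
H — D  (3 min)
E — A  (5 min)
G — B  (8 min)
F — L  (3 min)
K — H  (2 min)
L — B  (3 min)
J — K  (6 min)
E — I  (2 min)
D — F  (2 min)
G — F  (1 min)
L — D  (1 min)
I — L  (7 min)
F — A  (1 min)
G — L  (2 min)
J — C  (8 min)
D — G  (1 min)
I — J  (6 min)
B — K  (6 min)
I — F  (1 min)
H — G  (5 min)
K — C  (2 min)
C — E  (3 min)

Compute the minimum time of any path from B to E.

9 min

Compare a few routes:
B - L - D - K - C - E: 3+1+1+2+3 = 10
B - L - F - I - E: 3+3+1+2 = 9
B - L - D - K - I - E: 3+1+1+3+2 = 10
The minimum is 9 min via B - L - F - I - E.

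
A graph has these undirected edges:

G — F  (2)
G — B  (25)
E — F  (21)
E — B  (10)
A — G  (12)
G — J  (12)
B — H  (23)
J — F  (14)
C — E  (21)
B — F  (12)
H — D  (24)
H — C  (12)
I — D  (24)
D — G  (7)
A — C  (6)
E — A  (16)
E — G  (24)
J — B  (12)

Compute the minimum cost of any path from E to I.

Compare a few routes:
E - B - F - G - D - I: 10+12+2+7+24 = 55
E - G - D - I: 24+7+24 = 55
E - F - G - D - I: 21+2+7+24 = 54
Cheapest is E - F - G - D - I at 54.

54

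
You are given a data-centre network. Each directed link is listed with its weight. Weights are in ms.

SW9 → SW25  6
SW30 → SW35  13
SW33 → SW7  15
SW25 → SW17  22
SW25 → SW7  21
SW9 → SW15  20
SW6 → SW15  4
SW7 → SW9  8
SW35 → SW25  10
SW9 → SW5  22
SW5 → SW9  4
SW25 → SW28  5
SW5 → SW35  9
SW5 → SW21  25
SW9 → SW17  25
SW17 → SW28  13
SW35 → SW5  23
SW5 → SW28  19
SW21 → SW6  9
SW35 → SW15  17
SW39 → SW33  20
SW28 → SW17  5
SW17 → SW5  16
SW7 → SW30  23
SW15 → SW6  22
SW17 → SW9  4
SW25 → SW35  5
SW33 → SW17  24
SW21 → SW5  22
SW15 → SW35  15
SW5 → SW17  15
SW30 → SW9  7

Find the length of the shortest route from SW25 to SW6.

44 ms

Compare a few routes:
SW25–SW28–SW17–SW9–SW15–SW6: 5+5+4+20+22 = 56
SW25–SW35–SW15–SW6: 5+17+22 = 44
Cheapest is SW25–SW35–SW15–SW6 at 44 ms.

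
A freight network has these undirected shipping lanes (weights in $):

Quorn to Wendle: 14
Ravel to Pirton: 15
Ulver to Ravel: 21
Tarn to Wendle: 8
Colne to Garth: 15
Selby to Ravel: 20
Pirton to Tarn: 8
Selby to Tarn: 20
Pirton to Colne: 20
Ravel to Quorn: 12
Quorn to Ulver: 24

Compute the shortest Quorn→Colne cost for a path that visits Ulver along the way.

Best Quorn to Ulver: Quorn → Ulver costing 24
Shortest Ulver→Colne: Ulver → Ravel → Pirton → Colne = 56
Total via Ulver: 24 + 56 = $80.

$80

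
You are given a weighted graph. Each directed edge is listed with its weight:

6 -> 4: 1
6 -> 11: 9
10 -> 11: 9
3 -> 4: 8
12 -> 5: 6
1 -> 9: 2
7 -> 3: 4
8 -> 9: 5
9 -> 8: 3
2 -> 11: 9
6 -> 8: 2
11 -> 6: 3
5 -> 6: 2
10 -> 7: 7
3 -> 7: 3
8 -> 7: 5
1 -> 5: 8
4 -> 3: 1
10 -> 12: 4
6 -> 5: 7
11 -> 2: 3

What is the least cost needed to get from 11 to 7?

Shortest distances from 11:
11: 0
2: 3  (via 11)
6: 3  (via 11)
4: 4  (via 6)
3: 5  (via 4)
8: 5  (via 6)
7: 8  (via 3)
Shortest route: 11 → 6 → 4 → 3 → 7 = 8.

8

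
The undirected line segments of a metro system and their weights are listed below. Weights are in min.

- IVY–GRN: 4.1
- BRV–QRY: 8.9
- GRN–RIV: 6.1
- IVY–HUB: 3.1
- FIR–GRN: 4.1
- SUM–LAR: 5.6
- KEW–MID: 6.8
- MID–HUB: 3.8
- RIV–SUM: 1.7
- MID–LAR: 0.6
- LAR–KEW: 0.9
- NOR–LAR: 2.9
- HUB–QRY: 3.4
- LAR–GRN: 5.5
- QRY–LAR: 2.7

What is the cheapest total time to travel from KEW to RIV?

Running Dijkstra from KEW:
KEW: 0
LAR: 0.9  (via KEW)
MID: 1.5  (via LAR)
QRY: 3.6  (via LAR)
NOR: 3.8  (via LAR)
HUB: 5.3  (via MID)
GRN: 6.4  (via LAR)
SUM: 6.5  (via LAR)
RIV: 8.2  (via SUM)
Shortest route: KEW → LAR → SUM → RIV = 8.2 min.

8.2 min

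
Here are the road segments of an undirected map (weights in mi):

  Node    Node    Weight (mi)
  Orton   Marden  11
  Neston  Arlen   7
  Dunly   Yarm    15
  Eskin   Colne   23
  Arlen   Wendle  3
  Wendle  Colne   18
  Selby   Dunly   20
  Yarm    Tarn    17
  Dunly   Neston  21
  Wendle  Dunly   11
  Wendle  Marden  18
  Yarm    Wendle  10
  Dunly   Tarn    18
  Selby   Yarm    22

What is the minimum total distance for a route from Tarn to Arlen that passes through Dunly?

Shortest Tarn→Dunly: Tarn–Dunly = 18
Best Dunly to Arlen: Dunly–Wendle–Arlen costing 14
Total via Dunly: 18 + 14 = 32 mi.

32 mi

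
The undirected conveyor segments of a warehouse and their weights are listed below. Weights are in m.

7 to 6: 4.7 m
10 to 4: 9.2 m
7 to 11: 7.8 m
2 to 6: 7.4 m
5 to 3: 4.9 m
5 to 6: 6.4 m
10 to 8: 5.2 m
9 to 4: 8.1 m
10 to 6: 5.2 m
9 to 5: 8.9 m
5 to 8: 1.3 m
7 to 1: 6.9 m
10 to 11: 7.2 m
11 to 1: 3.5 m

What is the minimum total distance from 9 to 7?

Candidate routes:
9–5–6–7: 8.9+6.4+4.7 = 20
9–5–8–10–11–7: 8.9+1.3+5.2+7.2+7.8 = 30.4
9–4–10–6–7: 8.1+9.2+5.2+4.7 = 27.2
9–5–8–10–6–7: 8.9+1.3+5.2+5.2+4.7 = 25.3
Cheapest is 9–5–6–7 at 20 m.

20 m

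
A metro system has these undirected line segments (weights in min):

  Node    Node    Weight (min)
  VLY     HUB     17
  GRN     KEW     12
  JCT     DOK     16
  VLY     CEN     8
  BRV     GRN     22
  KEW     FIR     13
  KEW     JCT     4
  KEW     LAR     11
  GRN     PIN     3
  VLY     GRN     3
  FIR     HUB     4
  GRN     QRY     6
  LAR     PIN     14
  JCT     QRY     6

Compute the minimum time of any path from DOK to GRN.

Compare a few routes:
DOK - JCT - QRY - GRN: 16+6+6 = 28
DOK - JCT - KEW - GRN: 16+4+12 = 32
DOK - JCT - KEW - LAR - PIN - GRN: 16+4+11+14+3 = 48
The minimum is 28 min via DOK - JCT - QRY - GRN.

28 min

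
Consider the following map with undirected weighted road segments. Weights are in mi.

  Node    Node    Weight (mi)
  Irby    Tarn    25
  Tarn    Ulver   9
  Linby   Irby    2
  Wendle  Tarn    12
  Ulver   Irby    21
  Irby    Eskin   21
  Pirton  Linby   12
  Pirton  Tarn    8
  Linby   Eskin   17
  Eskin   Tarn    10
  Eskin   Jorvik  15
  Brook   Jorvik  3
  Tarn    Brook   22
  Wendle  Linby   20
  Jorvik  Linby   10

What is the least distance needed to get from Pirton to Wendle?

20 mi

Enumerating some paths:
Pirton → Tarn → Wendle: 8+12 = 20
Pirton → Linby → Wendle: 12+20 = 32
Cheapest is Pirton → Tarn → Wendle at 20 mi.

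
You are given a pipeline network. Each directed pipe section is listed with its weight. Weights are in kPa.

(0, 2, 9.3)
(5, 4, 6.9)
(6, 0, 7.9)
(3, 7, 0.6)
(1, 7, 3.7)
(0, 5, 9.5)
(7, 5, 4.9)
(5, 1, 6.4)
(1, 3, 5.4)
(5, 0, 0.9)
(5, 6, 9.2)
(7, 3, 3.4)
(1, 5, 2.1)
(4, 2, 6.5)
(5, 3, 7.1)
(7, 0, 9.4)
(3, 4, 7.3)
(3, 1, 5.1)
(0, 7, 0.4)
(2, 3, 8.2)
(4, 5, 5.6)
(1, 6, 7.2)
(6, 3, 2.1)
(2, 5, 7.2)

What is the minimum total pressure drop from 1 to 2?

Enumerating some paths:
1 → 5 → 4 → 2: 2.1+6.9+6.5 = 15.5
1 → 5 → 0 → 2: 2.1+0.9+9.3 = 12.3
The minimum is 12.3 kPa via 1 → 5 → 0 → 2.

12.3 kPa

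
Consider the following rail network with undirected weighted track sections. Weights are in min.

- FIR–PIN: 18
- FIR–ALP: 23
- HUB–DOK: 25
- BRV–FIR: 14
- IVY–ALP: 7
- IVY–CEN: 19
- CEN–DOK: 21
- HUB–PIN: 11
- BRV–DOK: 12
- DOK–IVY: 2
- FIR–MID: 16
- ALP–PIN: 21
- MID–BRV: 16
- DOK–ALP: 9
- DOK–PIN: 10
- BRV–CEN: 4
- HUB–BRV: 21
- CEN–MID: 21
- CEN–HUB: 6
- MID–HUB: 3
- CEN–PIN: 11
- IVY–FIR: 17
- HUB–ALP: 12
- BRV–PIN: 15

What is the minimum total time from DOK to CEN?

Shortest distances from DOK:
DOK: 0
IVY: 2  (via DOK)
ALP: 9  (via DOK)
PIN: 10  (via DOK)
BRV: 12  (via DOK)
CEN: 16  (via BRV)
Shortest route: DOK–BRV–CEN = 16 min.

16 min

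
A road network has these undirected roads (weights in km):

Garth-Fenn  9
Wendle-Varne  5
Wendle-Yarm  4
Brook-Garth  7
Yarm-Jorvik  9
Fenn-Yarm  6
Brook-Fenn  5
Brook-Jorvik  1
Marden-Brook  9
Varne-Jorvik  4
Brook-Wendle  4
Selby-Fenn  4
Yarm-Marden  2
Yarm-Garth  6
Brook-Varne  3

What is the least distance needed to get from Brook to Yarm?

8 km

Compare a few routes:
Brook–Jorvik–Yarm: 1+9 = 10
Brook–Wendle–Yarm: 4+4 = 8
Cheapest is Brook–Wendle–Yarm at 8 km.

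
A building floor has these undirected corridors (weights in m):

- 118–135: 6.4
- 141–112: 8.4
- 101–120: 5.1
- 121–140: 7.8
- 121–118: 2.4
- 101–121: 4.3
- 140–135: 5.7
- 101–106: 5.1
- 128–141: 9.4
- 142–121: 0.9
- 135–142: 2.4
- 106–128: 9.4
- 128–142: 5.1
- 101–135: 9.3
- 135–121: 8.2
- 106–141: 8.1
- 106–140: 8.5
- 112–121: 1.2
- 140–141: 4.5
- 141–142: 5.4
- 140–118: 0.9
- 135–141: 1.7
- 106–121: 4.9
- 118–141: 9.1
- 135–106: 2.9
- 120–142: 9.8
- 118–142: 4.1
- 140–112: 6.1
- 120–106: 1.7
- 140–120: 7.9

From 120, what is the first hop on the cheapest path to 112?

Compare a few routes:
120 - 101 - 121 - 112: 5.1+4.3+1.2 = 10.6
120 - 106 - 121 - 112: 1.7+4.9+1.2 = 7.8
120 - 106 - 135 - 142 - 121 - 112: 1.7+2.9+2.4+0.9+1.2 = 9.1
120 - 142 - 121 - 112: 9.8+0.9+1.2 = 11.9
The minimum is 7.8 m via 120 - 106 - 121 - 112.
So from 120 the first move is to 106.

106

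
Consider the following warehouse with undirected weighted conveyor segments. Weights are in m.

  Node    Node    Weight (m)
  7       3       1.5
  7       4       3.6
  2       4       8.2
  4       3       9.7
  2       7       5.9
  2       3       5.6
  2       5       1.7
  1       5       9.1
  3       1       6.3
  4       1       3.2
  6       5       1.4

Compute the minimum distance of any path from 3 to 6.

8.7 m

Shortest distances from 3:
3: 0
7: 1.5  (via 3)
4: 5.1  (via 7)
2: 5.6  (via 3)
1: 6.3  (via 3)
5: 7.3  (via 2)
6: 8.7  (via 5)
Shortest route: 3 → 2 → 5 → 6 = 8.7 m.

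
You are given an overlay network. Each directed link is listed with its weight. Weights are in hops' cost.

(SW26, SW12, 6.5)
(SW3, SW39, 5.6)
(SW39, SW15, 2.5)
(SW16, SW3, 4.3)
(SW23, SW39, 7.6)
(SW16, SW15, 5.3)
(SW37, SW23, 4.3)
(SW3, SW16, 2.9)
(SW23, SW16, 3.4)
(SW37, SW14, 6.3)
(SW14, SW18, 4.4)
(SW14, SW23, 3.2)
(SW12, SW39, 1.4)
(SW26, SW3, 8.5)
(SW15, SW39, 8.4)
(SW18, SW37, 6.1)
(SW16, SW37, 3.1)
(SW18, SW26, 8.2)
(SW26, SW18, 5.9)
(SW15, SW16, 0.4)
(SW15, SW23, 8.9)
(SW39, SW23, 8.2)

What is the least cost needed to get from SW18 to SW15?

Shortest distances from SW18:
SW18: 0
SW37: 6.1  (via SW18)
SW26: 8.2  (via SW18)
SW23: 10.4  (via SW37)
SW14: 12.4  (via SW37)
SW16: 13.8  (via SW23)
SW12: 14.7  (via SW26)
SW39: 16.1  (via SW12)
SW3: 16.7  (via SW26)
SW15: 18.6  (via SW39)
Shortest route: SW18–SW26–SW12–SW39–SW15 = 18.6 hops' cost.

18.6 hops' cost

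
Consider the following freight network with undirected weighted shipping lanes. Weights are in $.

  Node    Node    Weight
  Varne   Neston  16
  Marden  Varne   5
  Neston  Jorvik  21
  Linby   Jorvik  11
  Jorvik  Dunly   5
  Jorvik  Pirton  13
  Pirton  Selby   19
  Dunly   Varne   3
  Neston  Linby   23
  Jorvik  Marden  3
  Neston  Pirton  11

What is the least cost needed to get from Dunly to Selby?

$37

Settle nodes by increasing distance from Dunly:
Dunly: 0
Varne: 3  (via Dunly)
Jorvik: 5  (via Dunly)
Marden: 8  (via Varne)
Linby: 16  (via Jorvik)
Pirton: 18  (via Jorvik)
Neston: 19  (via Varne)
Selby: 37  (via Pirton)
Shortest route: Dunly → Jorvik → Pirton → Selby = $37.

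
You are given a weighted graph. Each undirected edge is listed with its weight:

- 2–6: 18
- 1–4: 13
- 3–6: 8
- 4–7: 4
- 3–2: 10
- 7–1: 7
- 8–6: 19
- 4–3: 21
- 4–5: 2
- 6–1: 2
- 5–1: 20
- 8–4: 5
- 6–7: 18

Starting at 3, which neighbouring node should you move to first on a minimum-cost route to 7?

Compare a few routes:
3–6–1–4–7: 8+2+13+4 = 27
3–6–7: 8+18 = 26
3–6–1–7: 8+2+7 = 17
3–4–7: 21+4 = 25
Cheapest is 3–6–1–7 at 17.
So from 3 the first move is to 6.

6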